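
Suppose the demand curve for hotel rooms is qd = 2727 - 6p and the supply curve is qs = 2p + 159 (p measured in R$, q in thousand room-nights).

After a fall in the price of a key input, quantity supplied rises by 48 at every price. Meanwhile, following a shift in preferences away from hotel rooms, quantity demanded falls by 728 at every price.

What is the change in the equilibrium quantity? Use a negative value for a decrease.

Before the shock: 2727 - 6p = 2p + 159 ⇒ 2568 = 8p ⇒ p = 321, q = 801.
With the change applied: demand qd = 1999 - 6p, supply qs = 2p + 207.
Setting them equal: 1999 - 6p = 2p + 207 → 1792 = 8p, so p = 224 and q = 655.
Δq = 655 − 801 = -146.

-146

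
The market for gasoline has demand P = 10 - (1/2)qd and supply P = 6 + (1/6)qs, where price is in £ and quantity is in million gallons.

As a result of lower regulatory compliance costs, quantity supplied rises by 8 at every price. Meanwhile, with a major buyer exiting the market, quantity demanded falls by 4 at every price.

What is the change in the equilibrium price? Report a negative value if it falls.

-1.5

Initially, 20 - 2P = 6P - 36, so 56 = 8P and P = 7, q = 6.
The new curves are qd = 16 - 2P (demand) and qs = 6P - 28 (supply).
Clearing the new market: 16 - 2P = 6P - 28, so P = 5.5 and q = 5.
ΔP = 5.5 − 7 = -1.5.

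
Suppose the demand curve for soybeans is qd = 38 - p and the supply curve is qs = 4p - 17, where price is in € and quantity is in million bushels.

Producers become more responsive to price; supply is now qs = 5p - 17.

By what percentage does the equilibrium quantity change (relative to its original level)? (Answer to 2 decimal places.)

Initially, 38 - p = 4p - 17, so 55 = 5p and p = 11, q = 27.
With the change applied: demand qd = 38 - p, supply qs = 5p - 17.
New equilibrium: 38 - p = 5p - 17 ⇒ 55 = 6p ⇒ p = 55/6 ≈ 9.1667, q = 173/6 ≈ 28.8333.
%Δq = (28.8333 − 27) / 27 × 100 = +6.79%.

+6.79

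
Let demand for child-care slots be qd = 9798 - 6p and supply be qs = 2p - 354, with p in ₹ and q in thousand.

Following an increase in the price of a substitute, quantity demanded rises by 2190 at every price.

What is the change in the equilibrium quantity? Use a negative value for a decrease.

+547.5

Initially, 9798 - 6p = 2p - 354, so 10152 = 8p and p = 1269, q = 2184.
The shock moves the curves to qd = 11988 - 6p and qs = 2p - 354.
Setting them equal: 11988 - 6p = 2p - 354 → 12342 = 8p, so p = 1542.75 and q = 2731.5.
Δq = 2731.5 − 2184 = +547.5.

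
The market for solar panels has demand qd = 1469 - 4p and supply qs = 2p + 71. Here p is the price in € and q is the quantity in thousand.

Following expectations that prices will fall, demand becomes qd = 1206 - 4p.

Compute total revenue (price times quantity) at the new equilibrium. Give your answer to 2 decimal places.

Original equilibrium: 1469 - 4p = 2p + 71 gives 1398 = 6p, so p = 233 and q = 537.
The shock moves the curves to qd = 1206 - 4p and qs = 2p + 71.
Setting them equal: 1206 - 4p = 2p + 71 → 1135 = 6p, so p = 1135/6 ≈ 189.1667 and q = 1348/3 ≈ 449.3333.
New expenditure = 189.1667 × 449.3333 = 84998.89.

84998.89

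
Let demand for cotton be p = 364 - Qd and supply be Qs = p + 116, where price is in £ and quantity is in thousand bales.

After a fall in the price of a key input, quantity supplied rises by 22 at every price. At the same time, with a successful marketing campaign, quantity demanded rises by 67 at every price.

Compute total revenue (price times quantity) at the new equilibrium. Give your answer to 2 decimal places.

Before the shock: 364 - p = p + 116 ⇒ 248 = 2p ⇒ p = 124, Q = 240.
After the shift, demand is Qd = 431 - p and supply is Qs = p + 138.
Setting them equal: 431 - p = p + 138 → 293 = 2p, so p = 146.5 and Q = 284.5.
New expenditure = 146.5 × 284.5 = 41679.25.

41679.25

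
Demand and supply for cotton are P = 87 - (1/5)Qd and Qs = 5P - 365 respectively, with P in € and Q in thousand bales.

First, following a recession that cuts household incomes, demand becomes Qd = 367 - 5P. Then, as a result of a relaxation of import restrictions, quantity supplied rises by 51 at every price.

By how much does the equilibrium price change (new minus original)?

-11.9

Solve the original market: 435 - 5P = 5P - 365, hence P = 80 and Q = 35.
After the shift, demand is Qd = 367 - 5P and supply is Qs = 5P - 314.
Setting them equal: 367 - 5P = 5P - 314 → 681 = 10P, so P = 68.1 and Q = 26.5.
ΔP = 68.1 − 80 = -11.9.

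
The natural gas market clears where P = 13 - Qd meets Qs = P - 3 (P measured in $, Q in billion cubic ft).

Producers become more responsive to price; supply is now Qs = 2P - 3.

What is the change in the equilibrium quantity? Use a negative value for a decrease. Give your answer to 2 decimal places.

+2.67

Original equilibrium: 13 - P = P - 3 gives 16 = 2P, so P = 8 and Q = 5.
With the change applied: demand Qd = 13 - P, supply Qs = 2P - 3.
Equate the new curves: 13 - P = 2P - 3, giving 16 = 3P, P = 16/3 ≈ 5.3333, Q = 23/3 ≈ 7.6667.
ΔQ = 7.6667 − 5 = +2.67.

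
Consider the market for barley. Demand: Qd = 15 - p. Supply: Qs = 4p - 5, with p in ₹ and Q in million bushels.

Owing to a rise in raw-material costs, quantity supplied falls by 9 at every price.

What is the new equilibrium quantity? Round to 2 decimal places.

9.20

Original equilibrium: 15 - p = 4p - 5 gives 20 = 5p, so p = 4 and Q = 11.
The new curves are Qd = 15 - p (demand) and Qs = 4p - 14 (supply).
Setting them equal: 15 - p = 4p - 14 → 29 = 5p, so p = 5.8 and Q = 9.2.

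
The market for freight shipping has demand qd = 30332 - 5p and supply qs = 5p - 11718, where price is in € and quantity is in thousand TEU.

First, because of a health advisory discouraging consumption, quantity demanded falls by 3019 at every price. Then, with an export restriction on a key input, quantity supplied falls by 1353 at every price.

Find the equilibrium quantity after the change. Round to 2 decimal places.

7121.00

Before the shock: 30332 - 5p = 5p - 11718 ⇒ 42050 = 10p ⇒ p = 4205, q = 9307.
The new curves are qd = 27313 - 5p (demand) and qs = 5p - 13071 (supply).
Setting them equal: 27313 - 5p = 5p - 13071 → 40384 = 10p, so p = 4038.4 and q = 7121.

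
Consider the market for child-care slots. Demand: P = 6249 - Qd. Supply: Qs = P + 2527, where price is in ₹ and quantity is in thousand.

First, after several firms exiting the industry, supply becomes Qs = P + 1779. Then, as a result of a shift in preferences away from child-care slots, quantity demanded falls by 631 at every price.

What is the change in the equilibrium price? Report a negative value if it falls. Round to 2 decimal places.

Initially, 6249 - P = P + 2527, so 3722 = 2P and P = 1861, Q = 4388.
The shock moves the curves to Qd = 5618 - P and Qs = P + 1779.
Clearing the new market: 5618 - P = P + 1779, so P = 1919.5 and Q = 3698.5.
ΔP = 1919.5 − 1861 = +58.50.

+58.50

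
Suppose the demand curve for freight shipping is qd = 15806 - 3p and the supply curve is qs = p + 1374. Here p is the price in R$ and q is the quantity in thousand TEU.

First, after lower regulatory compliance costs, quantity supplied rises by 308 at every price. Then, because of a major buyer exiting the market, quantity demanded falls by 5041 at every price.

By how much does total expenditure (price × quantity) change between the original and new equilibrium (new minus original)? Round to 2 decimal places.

Initially, 15806 - 3p = p + 1374, so 14432 = 4p and p = 3608, q = 4982.
The new curves are qd = 10765 - 3p (demand) and qs = p + 1682 (supply).
Setting them equal: 10765 - 3p = p + 1682 → 9083 = 4p, so p = 2270.75 and q = 3952.75.
Expenditure moves from 3608×4982 = 17975056 to 2270.75×3952.75 = 8975707.0625; change = -8999348.94.

-8999348.94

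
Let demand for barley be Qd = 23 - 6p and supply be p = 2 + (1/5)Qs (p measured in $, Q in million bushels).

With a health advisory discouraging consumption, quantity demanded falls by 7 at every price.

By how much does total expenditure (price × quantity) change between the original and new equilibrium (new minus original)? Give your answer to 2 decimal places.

Solve the original market: 23 - 6p = 5p - 10, hence p = 3 and Q = 5.
The new curves are Qd = 16 - 6p (demand) and Qs = 5p - 10 (supply).
Equate the new curves: 16 - 6p = 5p - 10, giving 26 = 11p, p = 26/11 ≈ 2.3636, Q = 20/11 ≈ 1.8182.
Expenditure moves from 3×5 = 15 to 2.3636×1.8182 = 4.2975; change = -10.70.

-10.70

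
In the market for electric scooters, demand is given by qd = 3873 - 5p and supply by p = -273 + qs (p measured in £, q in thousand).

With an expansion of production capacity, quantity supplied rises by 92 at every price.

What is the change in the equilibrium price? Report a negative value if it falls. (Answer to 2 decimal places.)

-15.33

Before the shock: 3873 - 5p = p + 273 ⇒ 3600 = 6p ⇒ p = 600, q = 873.
With the change applied: demand qd = 3873 - 5p, supply qs = p + 365.
Setting them equal: 3873 - 5p = p + 365 → 3508 = 6p, so p = 1754/3 ≈ 584.6667 and q = 2849/3 ≈ 949.6667.
Δp = 584.6667 − 600 = -15.33.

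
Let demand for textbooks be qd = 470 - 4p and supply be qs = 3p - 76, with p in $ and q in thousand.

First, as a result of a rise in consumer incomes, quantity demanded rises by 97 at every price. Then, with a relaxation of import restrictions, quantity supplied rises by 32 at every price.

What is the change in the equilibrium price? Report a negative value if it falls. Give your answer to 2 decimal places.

Solve the original market: 470 - 4p = 3p - 76, hence p = 78 and q = 158.
After the shift, demand is qd = 567 - 4p and supply is qs = 3p - 44.
Equate the new curves: 567 - 4p = 3p - 44, giving 611 = 7p, p = 611/7 ≈ 87.2857, q = 1525/7 ≈ 217.8571.
Δp = 87.2857 − 78 = +9.29.

+9.29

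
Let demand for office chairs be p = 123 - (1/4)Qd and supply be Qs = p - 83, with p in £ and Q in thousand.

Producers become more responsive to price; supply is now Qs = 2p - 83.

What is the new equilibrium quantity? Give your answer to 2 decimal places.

108.67

Initially, 492 - 4p = p - 83, so 575 = 5p and p = 115, Q = 32.
The new curves are Qd = 492 - 4p (demand) and Qs = 2p - 83 (supply).
Equate the new curves: 492 - 4p = 2p - 83, giving 575 = 6p, p = 575/6 ≈ 95.8333, Q = 326/3 ≈ 108.6667.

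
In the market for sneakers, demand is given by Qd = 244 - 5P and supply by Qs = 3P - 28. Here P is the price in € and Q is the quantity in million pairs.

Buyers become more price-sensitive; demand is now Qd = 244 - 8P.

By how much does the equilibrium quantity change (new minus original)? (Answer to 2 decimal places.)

Initially, 244 - 5P = 3P - 28, so 272 = 8P and P = 34, Q = 74.
The shock moves the curves to Qd = 244 - 8P and Qs = 3P - 28.
New equilibrium: 244 - 8P = 3P - 28 ⇒ 272 = 11P ⇒ P = 272/11 ≈ 24.7273, Q = 508/11 ≈ 46.1818.
ΔQ = 46.1818 − 74 = -27.82.

-27.82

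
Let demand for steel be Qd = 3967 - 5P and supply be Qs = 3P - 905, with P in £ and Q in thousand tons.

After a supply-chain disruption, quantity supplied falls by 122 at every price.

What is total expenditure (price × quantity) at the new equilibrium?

Solve the original market: 3967 - 5P = 3P - 905, hence P = 609 and Q = 922.
With the change applied: demand Qd = 3967 - 5P, supply Qs = 3P - 1027.
Clearing the new market: 3967 - 5P = 3P - 1027, so P = 624.25 and Q = 845.75.
New expenditure = 624.25 × 845.75 = 527959.4375.

527959.4375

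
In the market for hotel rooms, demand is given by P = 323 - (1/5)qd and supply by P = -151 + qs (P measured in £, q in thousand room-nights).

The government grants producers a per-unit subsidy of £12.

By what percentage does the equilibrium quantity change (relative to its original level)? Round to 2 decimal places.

+2.53

Original equilibrium: 1615 - 5P = P + 151 gives 1464 = 6P, so P = 244 and q = 395.
Since sellers receive the price plus the subsidy, the effective supply curve becomes qs = P + 163.
New equilibrium: 1615 - 5P = P + 163 ⇒ 1452 = 6P ⇒ P = 242, q = 405.
%Δq = (405 − 395) / 395 × 100 = +2.53%.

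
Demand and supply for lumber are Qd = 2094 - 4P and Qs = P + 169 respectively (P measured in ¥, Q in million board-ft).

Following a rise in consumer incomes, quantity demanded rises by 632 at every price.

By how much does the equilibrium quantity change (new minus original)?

+126.4

Before the shock: 2094 - 4P = P + 169 ⇒ 1925 = 5P ⇒ P = 385, Q = 554.
With the change applied: demand Qd = 2726 - 4P, supply Qs = P + 169.
New equilibrium: 2726 - 4P = P + 169 ⇒ 2557 = 5P ⇒ P = 511.4, Q = 680.4.
ΔQ = 680.4 − 554 = +126.4.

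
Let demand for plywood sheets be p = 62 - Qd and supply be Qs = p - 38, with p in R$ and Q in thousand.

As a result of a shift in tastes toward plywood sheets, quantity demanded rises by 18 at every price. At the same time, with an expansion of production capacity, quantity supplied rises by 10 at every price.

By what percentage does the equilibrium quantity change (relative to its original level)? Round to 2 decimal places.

+116.67

Solve the original market: 62 - p = p - 38, hence p = 50 and Q = 12.
The new curves are Qd = 80 - p (demand) and Qs = p - 28 (supply).
Setting them equal: 80 - p = p - 28 → 108 = 2p, so p = 54 and Q = 26.
%ΔQ = (26 − 12) / 12 × 100 = +116.67%.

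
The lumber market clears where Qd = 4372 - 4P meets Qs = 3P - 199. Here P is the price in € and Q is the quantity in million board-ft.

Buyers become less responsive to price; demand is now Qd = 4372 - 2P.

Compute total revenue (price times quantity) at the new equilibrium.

Before the shock: 4372 - 4P = 3P - 199 ⇒ 4571 = 7P ⇒ P = 653, Q = 1760.
The new curves are Qd = 4372 - 2P (demand) and Qs = 3P - 199 (supply).
Clearing the new market: 4372 - 2P = 3P - 199, so P = 914.2 and Q = 2543.6.
New expenditure = 914.2 × 2543.6 = 2325359.12.

2325359.12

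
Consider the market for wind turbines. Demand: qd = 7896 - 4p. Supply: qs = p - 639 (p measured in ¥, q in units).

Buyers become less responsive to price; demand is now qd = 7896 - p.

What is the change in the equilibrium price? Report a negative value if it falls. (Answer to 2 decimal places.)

+2560.50

Original equilibrium: 7896 - 4p = p - 639 gives 8535 = 5p, so p = 1707 and q = 1068.
With the change applied: demand qd = 7896 - p, supply qs = p - 639.
Equate the new curves: 7896 - p = p - 639, giving 8535 = 2p, p = 4267.5, q = 3628.5.
Δp = 4267.5 − 1707 = +2560.50.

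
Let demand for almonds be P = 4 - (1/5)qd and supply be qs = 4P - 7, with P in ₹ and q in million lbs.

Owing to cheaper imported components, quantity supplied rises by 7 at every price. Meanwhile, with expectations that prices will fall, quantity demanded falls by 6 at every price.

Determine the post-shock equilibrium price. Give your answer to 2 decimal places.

Original equilibrium: 20 - 5P = 4P - 7 gives 27 = 9P, so P = 3 and q = 5.
The new curves are qd = 14 - 5P (demand) and qs = 4P (supply).
Setting them equal: 14 - 5P = 4P → 14 = 9P, so P = 14/9 ≈ 1.5556 and q = 56/9 ≈ 6.2222.

1.56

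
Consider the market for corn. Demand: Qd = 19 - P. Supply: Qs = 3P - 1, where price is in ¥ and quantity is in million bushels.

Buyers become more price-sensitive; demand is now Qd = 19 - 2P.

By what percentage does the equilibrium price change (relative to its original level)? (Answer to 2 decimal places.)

-20.00

Solve the original market: 19 - P = 3P - 1, hence P = 5 and Q = 14.
After the shift, demand is Qd = 19 - 2P and supply is Qs = 3P - 1.
Equate the new curves: 19 - 2P = 3P - 1, giving 20 = 5P, P = 4, Q = 11.
%ΔP = (4 − 5) / 5 × 100 = -20.00%.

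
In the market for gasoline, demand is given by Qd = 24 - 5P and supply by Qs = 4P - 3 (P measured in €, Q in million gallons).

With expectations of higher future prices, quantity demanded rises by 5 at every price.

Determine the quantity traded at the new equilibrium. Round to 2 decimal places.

Initially, 24 - 5P = 4P - 3, so 27 = 9P and P = 3, Q = 9.
After the shift, demand is Qd = 29 - 5P and supply is Qs = 4P - 3.
Clearing the new market: 29 - 5P = 4P - 3, so P = 32/9 ≈ 3.5556 and Q = 101/9 ≈ 11.2222.

11.22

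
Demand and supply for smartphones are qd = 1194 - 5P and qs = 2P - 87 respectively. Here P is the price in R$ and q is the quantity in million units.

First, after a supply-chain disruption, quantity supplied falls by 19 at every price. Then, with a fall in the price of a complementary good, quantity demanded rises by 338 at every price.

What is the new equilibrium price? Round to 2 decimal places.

Solve the original market: 1194 - 5P = 2P - 87, hence P = 183 and q = 279.
The shock moves the curves to qd = 1532 - 5P and qs = 2P - 106.
Setting them equal: 1532 - 5P = 2P - 106 → 1638 = 7P, so P = 234 and q = 362.

234.00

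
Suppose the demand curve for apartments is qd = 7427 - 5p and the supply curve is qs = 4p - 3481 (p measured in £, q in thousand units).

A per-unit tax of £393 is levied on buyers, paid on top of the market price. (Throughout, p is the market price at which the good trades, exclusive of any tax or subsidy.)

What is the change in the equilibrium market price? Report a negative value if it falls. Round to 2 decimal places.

Before the shock: 7427 - 5p = 4p - 3481 ⇒ 10908 = 9p ⇒ p = 1212, q = 1367.
Since buyers pay the price plus the tax, the effective demand curve becomes qd = 5462 - 5p.
Setting them equal: 5462 - 5p = 4p - 3481 → 8943 = 9p, so p = 2981/3 ≈ 993.6667 and q = 1481/3 ≈ 493.6667.
Δp = 993.6667 − 1212 = -218.33.

-218.33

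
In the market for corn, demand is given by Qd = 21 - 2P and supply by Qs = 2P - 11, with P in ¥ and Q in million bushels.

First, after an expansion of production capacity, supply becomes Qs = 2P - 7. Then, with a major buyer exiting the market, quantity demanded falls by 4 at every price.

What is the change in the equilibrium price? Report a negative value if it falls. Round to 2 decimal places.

-2.00

Initially, 21 - 2P = 2P - 11, so 32 = 4P and P = 8, Q = 5.
The new curves are Qd = 17 - 2P (demand) and Qs = 2P - 7 (supply).
New equilibrium: 17 - 2P = 2P - 7 ⇒ 24 = 4P ⇒ P = 6, Q = 5.
ΔP = 6 − 8 = -2.00.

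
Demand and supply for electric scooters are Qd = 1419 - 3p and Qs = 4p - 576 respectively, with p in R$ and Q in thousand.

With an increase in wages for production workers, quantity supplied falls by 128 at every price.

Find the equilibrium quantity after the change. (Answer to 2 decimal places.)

Original equilibrium: 1419 - 3p = 4p - 576 gives 1995 = 7p, so p = 285 and Q = 564.
With the change applied: demand Qd = 1419 - 3p, supply Qs = 4p - 704.
Equate the new curves: 1419 - 3p = 4p - 704, giving 2123 = 7p, p = 2123/7 ≈ 303.2857, Q = 3564/7 ≈ 509.1429.

509.14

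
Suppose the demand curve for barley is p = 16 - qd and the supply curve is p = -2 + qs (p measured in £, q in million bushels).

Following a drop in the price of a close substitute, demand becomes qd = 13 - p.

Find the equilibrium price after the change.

5.5

Initially, 16 - p = p + 2, so 14 = 2p and p = 7, q = 9.
The shock moves the curves to qd = 13 - p and qs = p + 2.
Equate the new curves: 13 - p = p + 2, giving 11 = 2p, p = 5.5, q = 7.5.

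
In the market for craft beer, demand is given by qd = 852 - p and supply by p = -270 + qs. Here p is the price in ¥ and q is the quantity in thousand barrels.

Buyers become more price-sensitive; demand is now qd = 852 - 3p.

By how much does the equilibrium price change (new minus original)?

Solve the original market: 852 - p = p + 270, hence p = 291 and q = 561.
With the change applied: demand qd = 852 - 3p, supply qs = p + 270.
New equilibrium: 852 - 3p = p + 270 ⇒ 582 = 4p ⇒ p = 145.5, q = 415.5.
Δp = 145.5 − 291 = -145.5.

-145.5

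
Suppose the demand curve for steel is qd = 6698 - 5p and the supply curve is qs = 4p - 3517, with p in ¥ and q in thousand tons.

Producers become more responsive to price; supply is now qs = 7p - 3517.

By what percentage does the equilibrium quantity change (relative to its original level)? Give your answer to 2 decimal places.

+138.69

Original equilibrium: 6698 - 5p = 4p - 3517 gives 10215 = 9p, so p = 1135 and q = 1023.
After the shift, demand is qd = 6698 - 5p and supply is qs = 7p - 3517.
Setting them equal: 6698 - 5p = 7p - 3517 → 10215 = 12p, so p = 851.25 and q = 2441.75.
%Δq = (2441.75 − 1023) / 1023 × 100 = +138.69%.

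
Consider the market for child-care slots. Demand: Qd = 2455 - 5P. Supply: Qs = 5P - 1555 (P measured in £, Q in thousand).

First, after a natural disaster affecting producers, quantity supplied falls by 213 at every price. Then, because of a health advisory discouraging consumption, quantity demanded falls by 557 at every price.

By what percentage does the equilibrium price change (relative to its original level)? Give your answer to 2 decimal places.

-8.58

Initially, 2455 - 5P = 5P - 1555, so 4010 = 10P and P = 401, Q = 450.
With the change applied: demand Qd = 1898 - 5P, supply Qs = 5P - 1768.
New equilibrium: 1898 - 5P = 5P - 1768 ⇒ 3666 = 10P ⇒ P = 366.6, Q = 65.
%ΔP = (366.6 − 401) / 401 × 100 = -8.58%.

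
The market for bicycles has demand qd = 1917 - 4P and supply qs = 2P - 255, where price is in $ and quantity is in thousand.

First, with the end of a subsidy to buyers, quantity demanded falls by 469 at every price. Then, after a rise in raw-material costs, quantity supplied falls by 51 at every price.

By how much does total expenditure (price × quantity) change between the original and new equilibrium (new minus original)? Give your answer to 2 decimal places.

-88314.44

Initially, 1917 - 4P = 2P - 255, so 2172 = 6P and P = 362, q = 469.
With the change applied: demand qd = 1448 - 4P, supply qs = 2P - 306.
Clearing the new market: 1448 - 4P = 2P - 306, so P = 877/3 ≈ 292.3333 and q = 836/3 ≈ 278.6667.
Expenditure moves from 362×469 = 169778 to 292.3333×278.6667 = 81463.5556; change = -88314.44.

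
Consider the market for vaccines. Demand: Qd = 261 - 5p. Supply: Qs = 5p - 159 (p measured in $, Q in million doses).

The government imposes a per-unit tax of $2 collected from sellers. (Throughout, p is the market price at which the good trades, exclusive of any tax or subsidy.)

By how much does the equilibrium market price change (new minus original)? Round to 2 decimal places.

Solve the original market: 261 - 5p = 5p - 159, hence p = 42 and Q = 51.
Since sellers keep the price net of the tax, the effective supply curve becomes Qs = 5p - 169.
Equate the new curves: 261 - 5p = 5p - 169, giving 430 = 10p, p = 43, Q = 46.
Δp = 43 − 42 = +1.00.

+1.00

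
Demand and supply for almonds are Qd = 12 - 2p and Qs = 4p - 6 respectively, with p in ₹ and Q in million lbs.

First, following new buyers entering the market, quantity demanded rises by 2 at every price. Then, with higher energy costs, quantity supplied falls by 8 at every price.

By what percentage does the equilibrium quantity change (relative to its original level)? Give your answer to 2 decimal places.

-22.22

Original equilibrium: 12 - 2p = 4p - 6 gives 18 = 6p, so p = 3 and Q = 6.
With the change applied: demand Qd = 14 - 2p, supply Qs = 4p - 14.
Setting them equal: 14 - 2p = 4p - 14 → 28 = 6p, so p = 14/3 ≈ 4.6667 and Q = 14/3 ≈ 4.6667.
%ΔQ = (4.6667 − 6) / 6 × 100 = -22.22%.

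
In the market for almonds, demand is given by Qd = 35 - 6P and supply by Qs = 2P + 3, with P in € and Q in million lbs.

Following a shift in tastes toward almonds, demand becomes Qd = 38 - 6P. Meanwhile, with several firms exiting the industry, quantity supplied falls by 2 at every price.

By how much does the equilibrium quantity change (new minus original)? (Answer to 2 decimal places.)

-0.75

Original equilibrium: 35 - 6P = 2P + 3 gives 32 = 8P, so P = 4 and Q = 11.
After the shift, demand is Qd = 38 - 6P and supply is Qs = 2P + 1.
New equilibrium: 38 - 6P = 2P + 1 ⇒ 37 = 8P ⇒ P = 4.625, Q = 10.25.
ΔQ = 10.25 − 11 = -0.75.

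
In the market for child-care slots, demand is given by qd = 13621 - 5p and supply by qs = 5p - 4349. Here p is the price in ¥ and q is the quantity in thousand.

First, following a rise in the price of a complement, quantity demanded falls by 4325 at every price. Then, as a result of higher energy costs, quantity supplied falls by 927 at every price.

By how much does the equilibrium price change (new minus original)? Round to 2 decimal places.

Original equilibrium: 13621 - 5p = 5p - 4349 gives 17970 = 10p, so p = 1797 and q = 4636.
The shock moves the curves to qd = 9296 - 5p and qs = 5p - 5276.
New equilibrium: 9296 - 5p = 5p - 5276 ⇒ 14572 = 10p ⇒ p = 1457.2, q = 2010.
Δp = 1457.2 − 1797 = -339.80.

-339.80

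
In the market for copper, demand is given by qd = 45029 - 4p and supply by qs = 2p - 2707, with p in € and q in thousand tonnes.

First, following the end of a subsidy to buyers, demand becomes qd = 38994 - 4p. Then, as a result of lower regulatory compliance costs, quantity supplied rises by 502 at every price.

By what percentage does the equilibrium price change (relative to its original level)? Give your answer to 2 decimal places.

Before the shock: 45029 - 4p = 2p - 2707 ⇒ 47736 = 6p ⇒ p = 7956, q = 13205.
With the change applied: demand qd = 38994 - 4p, supply qs = 2p - 2205.
Setting them equal: 38994 - 4p = 2p - 2205 → 41199 = 6p, so p = 6866.5 and q = 11528.
%Δp = (6866.5 − 7956) / 7956 × 100 = -13.69%.

-13.69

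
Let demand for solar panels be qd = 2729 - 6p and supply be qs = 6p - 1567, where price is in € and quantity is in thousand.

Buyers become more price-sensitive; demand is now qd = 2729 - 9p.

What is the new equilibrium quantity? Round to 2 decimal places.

151.40

Before the shock: 2729 - 6p = 6p - 1567 ⇒ 4296 = 12p ⇒ p = 358, q = 581.
After the shift, demand is qd = 2729 - 9p and supply is qs = 6p - 1567.
Equate the new curves: 2729 - 9p = 6p - 1567, giving 4296 = 15p, p = 286.4, q = 151.4.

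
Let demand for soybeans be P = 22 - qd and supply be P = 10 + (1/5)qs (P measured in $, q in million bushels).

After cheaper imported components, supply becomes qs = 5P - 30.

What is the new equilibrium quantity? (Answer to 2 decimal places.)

Original equilibrium: 22 - P = 5P - 50 gives 72 = 6P, so P = 12 and q = 10.
The new curves are qd = 22 - P (demand) and qs = 5P - 30 (supply).
Setting them equal: 22 - P = 5P - 30 → 52 = 6P, so P = 26/3 ≈ 8.6667 and q = 40/3 ≈ 13.3333.

13.33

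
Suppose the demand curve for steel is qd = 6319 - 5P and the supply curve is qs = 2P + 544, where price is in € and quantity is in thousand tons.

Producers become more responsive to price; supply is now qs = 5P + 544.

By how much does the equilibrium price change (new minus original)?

-247.5

Original equilibrium: 6319 - 5P = 2P + 544 gives 5775 = 7P, so P = 825 and q = 2194.
The shock moves the curves to qd = 6319 - 5P and qs = 5P + 544.
Setting them equal: 6319 - 5P = 5P + 544 → 5775 = 10P, so P = 577.5 and q = 3431.5.
ΔP = 577.5 − 825 = -247.5.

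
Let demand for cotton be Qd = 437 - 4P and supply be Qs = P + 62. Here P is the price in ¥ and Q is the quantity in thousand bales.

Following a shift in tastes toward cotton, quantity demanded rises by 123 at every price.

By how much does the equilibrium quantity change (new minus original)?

Original equilibrium: 437 - 4P = P + 62 gives 375 = 5P, so P = 75 and Q = 137.
The new curves are Qd = 560 - 4P (demand) and Qs = P + 62 (supply).
New equilibrium: 560 - 4P = P + 62 ⇒ 498 = 5P ⇒ P = 99.6, Q = 161.6.
ΔQ = 161.6 − 137 = +24.6.

+24.6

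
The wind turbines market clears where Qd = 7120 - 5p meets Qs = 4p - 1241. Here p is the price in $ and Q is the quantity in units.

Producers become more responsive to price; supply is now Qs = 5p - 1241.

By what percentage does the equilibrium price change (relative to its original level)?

Original equilibrium: 7120 - 5p = 4p - 1241 gives 8361 = 9p, so p = 929 and Q = 2475.
The new curves are Qd = 7120 - 5p (demand) and Qs = 5p - 1241 (supply).
Clearing the new market: 7120 - 5p = 5p - 1241, so p = 836.1 and Q = 2939.5.
%Δp = (836.1 − 929) / 929 × 100 = -10%.

-10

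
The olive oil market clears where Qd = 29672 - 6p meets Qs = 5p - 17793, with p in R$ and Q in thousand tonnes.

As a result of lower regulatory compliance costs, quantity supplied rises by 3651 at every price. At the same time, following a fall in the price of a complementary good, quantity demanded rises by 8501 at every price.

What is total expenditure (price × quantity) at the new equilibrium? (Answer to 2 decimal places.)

Initially, 29672 - 6p = 5p - 17793, so 47465 = 11p and p = 4315, Q = 3782.
After the shift, demand is Qd = 38173 - 6p and supply is Qs = 5p - 14142.
Clearing the new market: 38173 - 6p = 5p - 14142, so p = 52315/11 ≈ 4755.9091 and Q = 106013/11 ≈ 9637.5455.
New expenditure = 4755.9091 × 9637.5455 = 45835290.04.

45835290.04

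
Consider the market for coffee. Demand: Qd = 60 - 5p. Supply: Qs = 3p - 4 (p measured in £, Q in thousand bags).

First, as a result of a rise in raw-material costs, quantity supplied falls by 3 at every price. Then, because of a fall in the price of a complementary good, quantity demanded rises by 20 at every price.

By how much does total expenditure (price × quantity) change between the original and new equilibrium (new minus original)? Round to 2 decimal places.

+118.67

Original equilibrium: 60 - 5p = 3p - 4 gives 64 = 8p, so p = 8 and Q = 20.
After the shift, demand is Qd = 80 - 5p and supply is Qs = 3p - 7.
Clearing the new market: 80 - 5p = 3p - 7, so p = 10.875 and Q = 25.625.
Expenditure moves from 8×20 = 160 to 10.875×25.625 = 278.671875; change = +118.67.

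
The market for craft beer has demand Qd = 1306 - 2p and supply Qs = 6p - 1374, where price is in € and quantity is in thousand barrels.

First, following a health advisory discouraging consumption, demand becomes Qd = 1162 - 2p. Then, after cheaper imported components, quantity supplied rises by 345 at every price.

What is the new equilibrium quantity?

Initially, 1306 - 2p = 6p - 1374, so 2680 = 8p and p = 335, Q = 636.
With the change applied: demand Qd = 1162 - 2p, supply Qs = 6p - 1029.
Equate the new curves: 1162 - 2p = 6p - 1029, giving 2191 = 8p, p = 273.875, Q = 614.25.

614.25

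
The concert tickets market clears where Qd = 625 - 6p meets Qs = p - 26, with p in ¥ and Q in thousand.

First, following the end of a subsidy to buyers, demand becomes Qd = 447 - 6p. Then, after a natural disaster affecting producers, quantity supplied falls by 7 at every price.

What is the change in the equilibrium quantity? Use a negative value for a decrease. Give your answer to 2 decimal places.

Original equilibrium: 625 - 6p = p - 26 gives 651 = 7p, so p = 93 and Q = 67.
The shock moves the curves to Qd = 447 - 6p and Qs = p - 33.
Equate the new curves: 447 - 6p = p - 33, giving 480 = 7p, p = 480/7 ≈ 68.5714, Q = 249/7 ≈ 35.5714.
ΔQ = 35.5714 − 67 = -31.43.

-31.43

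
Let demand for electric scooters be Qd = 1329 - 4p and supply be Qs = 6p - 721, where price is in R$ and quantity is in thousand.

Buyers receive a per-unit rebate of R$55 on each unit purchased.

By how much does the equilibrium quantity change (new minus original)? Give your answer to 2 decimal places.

+132.00

Before the shock: 1329 - 4p = 6p - 721 ⇒ 2050 = 10p ⇒ p = 205, Q = 509.
Since buyers' out-of-pocket price is the market price minus the rebate, the effective demand curve becomes Qd = 1549 - 4p.
Setting them equal: 1549 - 4p = 6p - 721 → 2270 = 10p, so p = 227 and Q = 641.
ΔQ = 641 − 509 = +132.00.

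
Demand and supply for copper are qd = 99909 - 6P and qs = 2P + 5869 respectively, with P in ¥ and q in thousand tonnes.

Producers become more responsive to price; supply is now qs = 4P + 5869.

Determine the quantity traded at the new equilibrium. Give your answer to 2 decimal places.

43485.00

Solve the original market: 99909 - 6P = 2P + 5869, hence P = 11755 and q = 29379.
The shock moves the curves to qd = 99909 - 6P and qs = 4P + 5869.
Setting them equal: 99909 - 6P = 4P + 5869 → 94040 = 10P, so P = 9404 and q = 43485.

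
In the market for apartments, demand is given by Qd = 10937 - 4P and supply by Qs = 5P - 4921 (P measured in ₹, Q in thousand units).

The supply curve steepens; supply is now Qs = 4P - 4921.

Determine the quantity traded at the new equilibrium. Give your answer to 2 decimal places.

Before the shock: 10937 - 4P = 5P - 4921 ⇒ 15858 = 9P ⇒ P = 1762, Q = 3889.
With the change applied: demand Qd = 10937 - 4P, supply Qs = 4P - 4921.
Setting them equal: 10937 - 4P = 4P - 4921 → 15858 = 8P, so P = 1982.25 and Q = 3008.

3008.00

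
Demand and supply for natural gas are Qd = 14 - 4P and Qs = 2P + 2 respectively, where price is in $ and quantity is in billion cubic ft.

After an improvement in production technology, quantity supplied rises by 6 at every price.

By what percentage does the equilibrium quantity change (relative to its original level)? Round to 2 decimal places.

+66.67

Solve the original market: 14 - 4P = 2P + 2, hence P = 2 and Q = 6.
The new curves are Qd = 14 - 4P (demand) and Qs = 2P + 8 (supply).
Equate the new curves: 14 - 4P = 2P + 8, giving 6 = 6P, P = 1, Q = 10.
%ΔQ = (10 − 6) / 6 × 100 = +66.67%.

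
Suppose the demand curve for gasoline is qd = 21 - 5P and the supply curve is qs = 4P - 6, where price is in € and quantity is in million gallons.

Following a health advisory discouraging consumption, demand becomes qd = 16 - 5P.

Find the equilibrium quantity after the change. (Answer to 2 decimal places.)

Initially, 21 - 5P = 4P - 6, so 27 = 9P and P = 3, q = 6.
The shock moves the curves to qd = 16 - 5P and qs = 4P - 6.
Clearing the new market: 16 - 5P = 4P - 6, so P = 22/9 ≈ 2.4444 and q = 34/9 ≈ 3.7778.

3.78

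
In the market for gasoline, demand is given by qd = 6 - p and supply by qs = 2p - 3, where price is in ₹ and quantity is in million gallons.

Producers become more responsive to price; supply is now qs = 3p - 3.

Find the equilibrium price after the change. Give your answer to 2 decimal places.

Before the shock: 6 - p = 2p - 3 ⇒ 9 = 3p ⇒ p = 3, q = 3.
The shock moves the curves to qd = 6 - p and qs = 3p - 3.
Clearing the new market: 6 - p = 3p - 3, so p = 2.25 and q = 3.75.

2.25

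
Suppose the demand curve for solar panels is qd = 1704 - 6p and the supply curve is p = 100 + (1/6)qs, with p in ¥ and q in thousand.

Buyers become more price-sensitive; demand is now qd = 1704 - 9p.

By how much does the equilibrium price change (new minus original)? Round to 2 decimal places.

-38.40

Solve the original market: 1704 - 6p = 6p - 600, hence p = 192 and q = 552.
The new curves are qd = 1704 - 9p (demand) and qs = 6p - 600 (supply).
Setting them equal: 1704 - 9p = 6p - 600 → 2304 = 15p, so p = 153.6 and q = 321.6.
Δp = 153.6 − 192 = -38.40.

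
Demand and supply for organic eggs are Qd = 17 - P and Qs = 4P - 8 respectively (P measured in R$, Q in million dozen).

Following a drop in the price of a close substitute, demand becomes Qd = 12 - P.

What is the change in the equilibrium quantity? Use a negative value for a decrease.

Initially, 17 - P = 4P - 8, so 25 = 5P and P = 5, Q = 12.
With the change applied: demand Qd = 12 - P, supply Qs = 4P - 8.
Clearing the new market: 12 - P = 4P - 8, so P = 4 and Q = 8.
ΔQ = 8 − 12 = -4.

-4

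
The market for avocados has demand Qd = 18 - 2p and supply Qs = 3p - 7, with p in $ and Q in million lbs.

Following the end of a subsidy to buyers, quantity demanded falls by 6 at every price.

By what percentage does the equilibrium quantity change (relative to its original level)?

Initially, 18 - 2p = 3p - 7, so 25 = 5p and p = 5, Q = 8.
After the shift, demand is Qd = 12 - 2p and supply is Qs = 3p - 7.
Clearing the new market: 12 - 2p = 3p - 7, so p = 3.8 and Q = 4.4.
%ΔQ = (4.4 − 8) / 8 × 100 = -45%.

-45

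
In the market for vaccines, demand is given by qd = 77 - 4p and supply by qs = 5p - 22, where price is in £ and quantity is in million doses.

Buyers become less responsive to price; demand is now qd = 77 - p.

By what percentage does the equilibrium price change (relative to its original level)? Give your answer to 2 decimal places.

Before the shock: 77 - 4p = 5p - 22 ⇒ 99 = 9p ⇒ p = 11, q = 33.
The shock moves the curves to qd = 77 - p and qs = 5p - 22.
Setting them equal: 77 - p = 5p - 22 → 99 = 6p, so p = 16.5 and q = 60.5.
%Δp = (16.5 − 11) / 11 × 100 = +50.00%.

+50.00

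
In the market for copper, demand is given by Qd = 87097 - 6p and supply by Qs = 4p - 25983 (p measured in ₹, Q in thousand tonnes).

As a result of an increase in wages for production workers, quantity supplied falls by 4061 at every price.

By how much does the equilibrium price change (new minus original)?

Solve the original market: 87097 - 6p = 4p - 25983, hence p = 11308 and Q = 19249.
After the shift, demand is Qd = 87097 - 6p and supply is Qs = 4p - 30044.
Setting them equal: 87097 - 6p = 4p - 30044 → 117141 = 10p, so p = 11714.1 and Q = 16812.4.
Δp = 11714.1 − 11308 = +406.1.

+406.1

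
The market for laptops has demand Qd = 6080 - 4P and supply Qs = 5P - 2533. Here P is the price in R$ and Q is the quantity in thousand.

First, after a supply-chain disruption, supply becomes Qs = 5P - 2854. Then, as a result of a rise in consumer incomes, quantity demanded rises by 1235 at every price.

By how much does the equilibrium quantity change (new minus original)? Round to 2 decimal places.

Original equilibrium: 6080 - 4P = 5P - 2533 gives 8613 = 9P, so P = 957 and Q = 2252.
With the change applied: demand Qd = 7315 - 4P, supply Qs = 5P - 2854.
New equilibrium: 7315 - 4P = 5P - 2854 ⇒ 10169 = 9P ⇒ P = 10169/9 ≈ 1129.8889, Q = 25159/9 ≈ 2795.4444.
ΔQ = 2795.4444 − 2252 = +543.44.

+543.44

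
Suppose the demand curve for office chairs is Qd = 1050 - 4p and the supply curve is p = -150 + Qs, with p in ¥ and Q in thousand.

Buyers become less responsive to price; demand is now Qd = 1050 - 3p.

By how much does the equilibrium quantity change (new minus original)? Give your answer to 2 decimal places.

+45.00

Solve the original market: 1050 - 4p = p + 150, hence p = 180 and Q = 330.
The shock moves the curves to Qd = 1050 - 3p and Qs = p + 150.
Equate the new curves: 1050 - 3p = p + 150, giving 900 = 4p, p = 225, Q = 375.
ΔQ = 375 − 330 = +45.00.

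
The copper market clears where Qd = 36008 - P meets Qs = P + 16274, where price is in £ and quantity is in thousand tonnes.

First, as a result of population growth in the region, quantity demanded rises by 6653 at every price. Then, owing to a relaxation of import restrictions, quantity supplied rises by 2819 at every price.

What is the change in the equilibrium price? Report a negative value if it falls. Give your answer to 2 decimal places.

Initially, 36008 - P = P + 16274, so 19734 = 2P and P = 9867, Q = 26141.
After the shift, demand is Qd = 42661 - P and supply is Qs = P + 19093.
Equate the new curves: 42661 - P = P + 19093, giving 23568 = 2P, P = 11784, Q = 30877.
ΔP = 11784 − 9867 = +1917.00.

+1917.00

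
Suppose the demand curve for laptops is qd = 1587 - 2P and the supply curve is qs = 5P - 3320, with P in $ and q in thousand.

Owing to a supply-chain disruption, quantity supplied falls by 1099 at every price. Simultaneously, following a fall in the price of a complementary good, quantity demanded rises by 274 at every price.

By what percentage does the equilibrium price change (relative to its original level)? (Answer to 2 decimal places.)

+27.98

Before the shock: 1587 - 2P = 5P - 3320 ⇒ 4907 = 7P ⇒ P = 701, q = 185.
With the change applied: demand qd = 1861 - 2P, supply qs = 5P - 4419.
Clearing the new market: 1861 - 2P = 5P - 4419, so P = 6280/7 ≈ 897.1429 and q = 467/7 ≈ 66.7143.
%ΔP = (897.1429 − 701) / 701 × 100 = +27.98%.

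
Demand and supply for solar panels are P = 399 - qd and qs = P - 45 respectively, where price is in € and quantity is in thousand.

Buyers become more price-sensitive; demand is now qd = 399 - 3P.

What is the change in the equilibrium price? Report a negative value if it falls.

-111

Initially, 399 - P = P - 45, so 444 = 2P and P = 222, q = 177.
After the shift, demand is qd = 399 - 3P and supply is qs = P - 45.
Setting them equal: 399 - 3P = P - 45 → 444 = 4P, so P = 111 and q = 66.
ΔP = 111 − 222 = -111.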